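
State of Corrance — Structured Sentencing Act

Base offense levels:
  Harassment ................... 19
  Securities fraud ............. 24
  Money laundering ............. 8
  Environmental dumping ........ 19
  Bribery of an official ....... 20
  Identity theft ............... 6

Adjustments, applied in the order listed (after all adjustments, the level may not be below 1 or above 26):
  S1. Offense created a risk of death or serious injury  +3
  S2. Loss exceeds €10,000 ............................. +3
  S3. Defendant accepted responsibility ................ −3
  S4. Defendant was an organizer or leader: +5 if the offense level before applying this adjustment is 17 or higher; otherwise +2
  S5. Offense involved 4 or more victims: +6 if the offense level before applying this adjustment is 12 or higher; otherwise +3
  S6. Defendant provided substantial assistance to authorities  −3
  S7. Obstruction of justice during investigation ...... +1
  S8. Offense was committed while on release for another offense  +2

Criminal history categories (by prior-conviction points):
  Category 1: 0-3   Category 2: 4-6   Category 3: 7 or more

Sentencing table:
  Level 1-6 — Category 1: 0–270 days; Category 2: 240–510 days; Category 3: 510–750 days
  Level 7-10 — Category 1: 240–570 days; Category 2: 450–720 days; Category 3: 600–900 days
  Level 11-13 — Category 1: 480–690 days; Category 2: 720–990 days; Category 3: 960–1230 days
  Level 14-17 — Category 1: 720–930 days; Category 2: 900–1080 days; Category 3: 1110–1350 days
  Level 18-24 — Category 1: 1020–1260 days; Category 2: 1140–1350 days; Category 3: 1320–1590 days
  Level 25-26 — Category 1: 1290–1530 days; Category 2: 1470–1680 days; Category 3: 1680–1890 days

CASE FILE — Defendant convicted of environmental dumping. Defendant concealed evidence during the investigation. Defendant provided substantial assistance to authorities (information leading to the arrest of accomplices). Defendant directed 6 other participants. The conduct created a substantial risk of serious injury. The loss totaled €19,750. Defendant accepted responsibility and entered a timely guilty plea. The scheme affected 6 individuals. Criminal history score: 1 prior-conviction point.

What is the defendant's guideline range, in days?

Base offense level for environmental dumping: 19.
S1 applies: 19 + 3 = 22.
S2 applies: 22 + 3 = 25.
S3 applies: 25 − 3 = 22.
S4 applies (level before this adjustment is 22 ≥ 17, so +5): 22 + 5 = 27.
S5 applies (level before this adjustment is 27 ≥ 12, so +6): 27 + 6 = 33.
S6 applies: 33 − 3 = 30.
S7 applies: 30 + 1 = 31.
S8 does not apply.
Level 31 exceeds the maximum of 26; capped at 26.
Final offense level: 26.
Criminal history: 1 prior point → Category 1 (0-3).
Level 26 falls in the 25-26 band.
Grid: Level 25-26 × Category 1 = 1290-1530 days.

1290-1530 days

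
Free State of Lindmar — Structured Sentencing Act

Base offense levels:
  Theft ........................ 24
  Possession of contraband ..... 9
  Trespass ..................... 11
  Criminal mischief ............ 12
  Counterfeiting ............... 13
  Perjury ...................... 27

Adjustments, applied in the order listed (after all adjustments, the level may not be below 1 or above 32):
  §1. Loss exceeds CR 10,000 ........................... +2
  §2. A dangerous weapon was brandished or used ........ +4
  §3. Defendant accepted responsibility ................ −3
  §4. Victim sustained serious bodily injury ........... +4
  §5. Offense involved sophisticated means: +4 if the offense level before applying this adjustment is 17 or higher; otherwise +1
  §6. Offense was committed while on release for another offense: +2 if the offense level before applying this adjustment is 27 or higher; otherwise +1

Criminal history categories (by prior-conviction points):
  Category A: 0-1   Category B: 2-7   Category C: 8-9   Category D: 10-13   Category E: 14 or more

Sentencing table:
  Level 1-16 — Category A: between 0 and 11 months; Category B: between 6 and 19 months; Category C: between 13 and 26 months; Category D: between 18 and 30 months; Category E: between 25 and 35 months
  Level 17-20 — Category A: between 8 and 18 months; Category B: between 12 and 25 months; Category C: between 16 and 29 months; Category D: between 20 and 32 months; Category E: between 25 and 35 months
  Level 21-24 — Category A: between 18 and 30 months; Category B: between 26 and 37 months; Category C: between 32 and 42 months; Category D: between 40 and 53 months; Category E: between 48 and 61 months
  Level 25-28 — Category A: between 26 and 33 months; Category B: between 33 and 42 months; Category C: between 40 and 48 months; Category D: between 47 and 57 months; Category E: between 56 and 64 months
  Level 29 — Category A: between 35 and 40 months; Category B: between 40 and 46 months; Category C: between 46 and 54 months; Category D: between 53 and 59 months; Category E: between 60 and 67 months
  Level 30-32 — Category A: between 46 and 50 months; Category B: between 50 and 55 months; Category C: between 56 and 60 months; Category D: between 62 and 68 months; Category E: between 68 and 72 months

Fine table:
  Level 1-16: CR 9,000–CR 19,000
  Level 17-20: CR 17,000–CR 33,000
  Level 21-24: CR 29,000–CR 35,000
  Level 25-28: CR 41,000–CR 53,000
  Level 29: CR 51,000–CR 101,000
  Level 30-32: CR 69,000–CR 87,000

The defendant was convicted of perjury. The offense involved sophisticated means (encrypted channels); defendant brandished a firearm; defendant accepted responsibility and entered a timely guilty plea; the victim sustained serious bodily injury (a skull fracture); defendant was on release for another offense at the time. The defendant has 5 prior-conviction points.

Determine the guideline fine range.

Base offense level for perjury: 27.
§2 applies: 27 + 4 = 31.
§3 applies: 31 − 3 = 28.
§4 applies: 28 + 4 = 32.
§5 applies (level before this adjustment is 32 ≥ 17, so +4): 32 + 4 = 36.
§6 applies (level before this adjustment is 36 ≥ 27, so +2): 36 + 2 = 38.
Level 38 exceeds the maximum of 32; capped at 32.
Final offense level: 32.
Level 32 falls in the 30-32 band.
Fine table: Level 30-32 → CR 69,000–CR 87,000.

CR 69,000–CR 87,000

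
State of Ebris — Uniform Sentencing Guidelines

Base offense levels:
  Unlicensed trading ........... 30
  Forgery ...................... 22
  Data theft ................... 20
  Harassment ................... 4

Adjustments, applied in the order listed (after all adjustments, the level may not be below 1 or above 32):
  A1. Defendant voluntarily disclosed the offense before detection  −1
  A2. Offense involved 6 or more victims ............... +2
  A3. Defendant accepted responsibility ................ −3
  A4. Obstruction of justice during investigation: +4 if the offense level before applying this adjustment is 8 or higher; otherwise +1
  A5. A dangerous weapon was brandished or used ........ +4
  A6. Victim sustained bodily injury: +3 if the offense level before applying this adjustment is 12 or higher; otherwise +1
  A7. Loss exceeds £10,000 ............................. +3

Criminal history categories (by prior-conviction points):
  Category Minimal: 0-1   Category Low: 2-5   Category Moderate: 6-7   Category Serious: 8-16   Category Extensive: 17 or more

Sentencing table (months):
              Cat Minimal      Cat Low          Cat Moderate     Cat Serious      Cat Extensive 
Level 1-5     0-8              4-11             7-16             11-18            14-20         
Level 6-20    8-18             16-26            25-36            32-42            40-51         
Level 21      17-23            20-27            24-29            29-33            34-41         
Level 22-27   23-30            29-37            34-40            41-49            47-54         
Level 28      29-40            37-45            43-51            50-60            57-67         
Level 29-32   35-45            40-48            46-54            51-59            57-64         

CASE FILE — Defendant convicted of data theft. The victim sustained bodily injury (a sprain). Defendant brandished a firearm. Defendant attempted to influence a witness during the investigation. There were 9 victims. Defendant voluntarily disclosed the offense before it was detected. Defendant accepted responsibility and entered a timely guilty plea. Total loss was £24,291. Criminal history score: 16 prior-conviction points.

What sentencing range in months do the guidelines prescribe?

Base offense level for data theft: 20.
A1 applies: 20 − 1 = 19.
A2 applies: 19 + 2 = 21.
A3 applies: 21 − 3 = 18.
A4 applies (level before this adjustment is 18 ≥ 8, so +4): 18 + 4 = 22.
A5 applies: 22 + 4 = 26.
A6 applies (level before this adjustment is 26 ≥ 12, so +3): 26 + 3 = 29.
A7 applies: 29 + 3 = 32.
Final offense level: 32.
Criminal history: 16 prior points → Category Serious (8-16).
Level 32 falls in the 29-32 band.
Grid: Level 29-32 × Category Serious = 51-59 months.

51-59 months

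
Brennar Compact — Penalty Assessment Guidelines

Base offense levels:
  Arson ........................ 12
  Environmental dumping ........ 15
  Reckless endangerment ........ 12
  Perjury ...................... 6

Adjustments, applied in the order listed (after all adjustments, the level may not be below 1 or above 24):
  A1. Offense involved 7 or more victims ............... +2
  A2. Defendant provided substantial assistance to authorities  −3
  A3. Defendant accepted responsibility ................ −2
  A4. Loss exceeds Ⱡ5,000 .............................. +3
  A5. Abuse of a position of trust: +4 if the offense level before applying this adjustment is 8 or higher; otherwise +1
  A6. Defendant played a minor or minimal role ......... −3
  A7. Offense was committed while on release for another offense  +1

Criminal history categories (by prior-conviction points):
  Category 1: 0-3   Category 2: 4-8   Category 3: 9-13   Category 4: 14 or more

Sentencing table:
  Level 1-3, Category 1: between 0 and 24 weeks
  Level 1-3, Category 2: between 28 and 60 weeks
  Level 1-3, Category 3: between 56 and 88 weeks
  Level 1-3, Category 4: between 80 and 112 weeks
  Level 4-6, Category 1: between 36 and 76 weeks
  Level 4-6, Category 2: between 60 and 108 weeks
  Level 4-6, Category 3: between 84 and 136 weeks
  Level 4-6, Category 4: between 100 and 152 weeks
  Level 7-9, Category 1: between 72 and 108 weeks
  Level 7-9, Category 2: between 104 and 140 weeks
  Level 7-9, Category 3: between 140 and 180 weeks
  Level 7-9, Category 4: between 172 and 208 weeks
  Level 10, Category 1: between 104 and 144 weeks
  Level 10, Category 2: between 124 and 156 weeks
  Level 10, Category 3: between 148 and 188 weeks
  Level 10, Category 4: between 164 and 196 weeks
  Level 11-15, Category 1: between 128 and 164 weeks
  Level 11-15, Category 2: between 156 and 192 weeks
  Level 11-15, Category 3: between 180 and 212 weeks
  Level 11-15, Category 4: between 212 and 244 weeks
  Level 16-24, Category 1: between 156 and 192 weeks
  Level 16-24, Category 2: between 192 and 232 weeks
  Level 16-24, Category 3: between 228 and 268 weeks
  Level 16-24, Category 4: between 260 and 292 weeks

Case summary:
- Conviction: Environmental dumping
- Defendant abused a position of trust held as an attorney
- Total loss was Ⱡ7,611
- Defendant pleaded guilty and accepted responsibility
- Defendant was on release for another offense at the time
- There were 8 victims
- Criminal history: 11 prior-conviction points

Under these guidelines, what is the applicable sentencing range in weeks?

Base offense level for environmental dumping: 15.
A1 applies: 15 + 2 = 17.
A3 applies: 17 − 2 = 15.
A4 applies: 15 + 3 = 18.
A5 applies (level before this adjustment is 18 ≥ 8, so +4): 18 + 4 = 22.
A7 applies: 22 + 1 = 23.
Final offense level: 23.
Criminal history: 11 prior points → Category 3 (9-13).
Level 23 falls in the 16-24 band.
Grid: Level 16-24 × Category 3 = 228-268 weeks.

228-268 weeks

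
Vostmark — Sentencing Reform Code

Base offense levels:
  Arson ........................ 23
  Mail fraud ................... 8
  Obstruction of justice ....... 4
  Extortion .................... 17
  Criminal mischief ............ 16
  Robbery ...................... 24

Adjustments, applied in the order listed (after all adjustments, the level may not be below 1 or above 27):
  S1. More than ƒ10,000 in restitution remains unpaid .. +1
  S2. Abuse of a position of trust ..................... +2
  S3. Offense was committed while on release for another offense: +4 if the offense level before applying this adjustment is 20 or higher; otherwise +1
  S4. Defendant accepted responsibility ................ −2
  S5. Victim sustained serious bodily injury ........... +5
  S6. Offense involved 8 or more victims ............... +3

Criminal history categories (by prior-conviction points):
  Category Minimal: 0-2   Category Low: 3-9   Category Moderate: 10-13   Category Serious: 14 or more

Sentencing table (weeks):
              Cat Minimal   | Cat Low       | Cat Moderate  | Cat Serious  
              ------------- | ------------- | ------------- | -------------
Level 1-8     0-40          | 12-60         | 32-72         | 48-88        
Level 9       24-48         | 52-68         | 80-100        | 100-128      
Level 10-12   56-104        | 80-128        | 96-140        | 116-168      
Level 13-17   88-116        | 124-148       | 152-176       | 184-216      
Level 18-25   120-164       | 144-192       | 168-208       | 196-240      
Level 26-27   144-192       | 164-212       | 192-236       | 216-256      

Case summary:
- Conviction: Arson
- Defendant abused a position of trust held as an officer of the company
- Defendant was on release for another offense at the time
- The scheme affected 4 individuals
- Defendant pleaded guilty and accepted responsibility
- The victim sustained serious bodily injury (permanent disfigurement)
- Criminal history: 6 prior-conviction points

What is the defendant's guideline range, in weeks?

Base offense level for arson: 23.
S2 applies: 23 + 2 = 25.
S3 applies (level before this adjustment is 25 ≥ 20, so +4): 25 + 4 = 29.
S4 applies: 29 − 2 = 27.
S5 applies: 27 + 5 = 32.
Level 32 exceeds the maximum of 27; capped at 27.
Final offense level: 27.
Criminal history: 6 prior points → Category Low (3-9).
Level 27 falls in the 26-27 band.
Grid: Level 26-27 × Category Low = 164-212 weeks.

164-212 weeks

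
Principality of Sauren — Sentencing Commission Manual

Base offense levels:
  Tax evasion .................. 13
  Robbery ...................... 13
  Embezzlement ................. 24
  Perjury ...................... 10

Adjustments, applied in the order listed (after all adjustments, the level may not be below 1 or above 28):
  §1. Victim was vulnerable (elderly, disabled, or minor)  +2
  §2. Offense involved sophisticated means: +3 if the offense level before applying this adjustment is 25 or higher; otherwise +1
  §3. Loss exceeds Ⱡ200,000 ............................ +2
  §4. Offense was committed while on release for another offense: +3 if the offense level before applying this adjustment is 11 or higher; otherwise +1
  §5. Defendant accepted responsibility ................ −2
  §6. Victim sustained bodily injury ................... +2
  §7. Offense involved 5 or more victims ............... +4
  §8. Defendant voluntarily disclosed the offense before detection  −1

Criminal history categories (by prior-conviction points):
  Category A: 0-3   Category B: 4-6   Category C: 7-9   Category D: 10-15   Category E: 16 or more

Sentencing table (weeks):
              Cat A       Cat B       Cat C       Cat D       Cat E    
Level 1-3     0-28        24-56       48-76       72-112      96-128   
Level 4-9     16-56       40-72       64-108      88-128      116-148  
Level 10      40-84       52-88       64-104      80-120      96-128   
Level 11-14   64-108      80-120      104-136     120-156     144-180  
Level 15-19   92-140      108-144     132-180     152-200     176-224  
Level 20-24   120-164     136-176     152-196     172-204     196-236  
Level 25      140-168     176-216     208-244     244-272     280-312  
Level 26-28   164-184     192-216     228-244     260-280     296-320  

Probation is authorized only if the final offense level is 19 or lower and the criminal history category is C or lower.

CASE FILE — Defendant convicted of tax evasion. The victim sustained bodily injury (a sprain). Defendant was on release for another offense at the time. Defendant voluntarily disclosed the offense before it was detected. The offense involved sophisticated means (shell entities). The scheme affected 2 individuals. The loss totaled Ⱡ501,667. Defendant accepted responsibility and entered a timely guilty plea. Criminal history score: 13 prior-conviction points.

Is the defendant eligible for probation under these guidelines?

Base offense level for tax evasion: 13.
§1 does not apply.
§2 applies (level before this adjustment is 13 < 25, so +1): 13 + 1 = 14.
§3 applies: 14 + 2 = 16.
§4 applies (level before this adjustment is 16 ≥ 11, so +3): 16 + 3 = 19.
§5 applies: 19 − 2 = 17.
§6 applies: 17 + 2 = 19.
§7 does not apply.
§8 applies: 19 − 1 = 18.
Final offense level: 18.
Criminal history: 13 prior points → Category D (10-15).
Level 18 falls in the 15-19 band.
Grid: Level 15-19 × Category D = 152-200 weeks.
Probation check: level 18 ≤ 19 and category D > C → not eligible.

No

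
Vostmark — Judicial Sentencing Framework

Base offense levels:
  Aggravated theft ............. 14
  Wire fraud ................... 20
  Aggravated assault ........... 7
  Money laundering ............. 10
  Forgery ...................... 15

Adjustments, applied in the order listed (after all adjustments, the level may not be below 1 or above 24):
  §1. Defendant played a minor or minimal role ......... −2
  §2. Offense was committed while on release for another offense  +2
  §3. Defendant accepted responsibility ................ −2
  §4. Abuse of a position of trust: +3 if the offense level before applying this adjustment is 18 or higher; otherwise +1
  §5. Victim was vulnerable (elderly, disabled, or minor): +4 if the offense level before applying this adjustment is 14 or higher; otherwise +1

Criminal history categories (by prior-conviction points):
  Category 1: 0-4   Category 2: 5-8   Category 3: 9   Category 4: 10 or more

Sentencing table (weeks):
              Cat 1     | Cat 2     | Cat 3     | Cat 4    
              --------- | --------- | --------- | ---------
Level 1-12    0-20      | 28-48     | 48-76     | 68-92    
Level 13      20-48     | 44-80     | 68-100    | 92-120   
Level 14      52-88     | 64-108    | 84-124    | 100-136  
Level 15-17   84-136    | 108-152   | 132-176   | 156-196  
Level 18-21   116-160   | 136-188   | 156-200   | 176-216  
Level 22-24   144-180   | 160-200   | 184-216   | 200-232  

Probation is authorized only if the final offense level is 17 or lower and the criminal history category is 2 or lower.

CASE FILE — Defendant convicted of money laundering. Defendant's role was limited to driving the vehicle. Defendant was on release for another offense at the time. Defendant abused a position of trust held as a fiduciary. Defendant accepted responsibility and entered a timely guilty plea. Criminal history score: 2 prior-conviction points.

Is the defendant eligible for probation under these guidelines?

Yes

Base offense level for money laundering: 10.
§1 applies: 10 − 2 = 8.
§2 applies: 8 + 2 = 10.
§3 applies: 10 − 2 = 8.
§4 applies (level before this adjustment is 8 < 18, so +1): 8 + 1 = 9.
§5 does not apply.
Final offense level: 9.
Criminal history: 2 prior points → Category 1 (0-4).
Level 9 falls in the 1-12 band.
Grid: Level 1-12 × Category 1 = 0-20 weeks.
Probation check: level 9 ≤ 17 and category 1 ≤ 2 → eligible.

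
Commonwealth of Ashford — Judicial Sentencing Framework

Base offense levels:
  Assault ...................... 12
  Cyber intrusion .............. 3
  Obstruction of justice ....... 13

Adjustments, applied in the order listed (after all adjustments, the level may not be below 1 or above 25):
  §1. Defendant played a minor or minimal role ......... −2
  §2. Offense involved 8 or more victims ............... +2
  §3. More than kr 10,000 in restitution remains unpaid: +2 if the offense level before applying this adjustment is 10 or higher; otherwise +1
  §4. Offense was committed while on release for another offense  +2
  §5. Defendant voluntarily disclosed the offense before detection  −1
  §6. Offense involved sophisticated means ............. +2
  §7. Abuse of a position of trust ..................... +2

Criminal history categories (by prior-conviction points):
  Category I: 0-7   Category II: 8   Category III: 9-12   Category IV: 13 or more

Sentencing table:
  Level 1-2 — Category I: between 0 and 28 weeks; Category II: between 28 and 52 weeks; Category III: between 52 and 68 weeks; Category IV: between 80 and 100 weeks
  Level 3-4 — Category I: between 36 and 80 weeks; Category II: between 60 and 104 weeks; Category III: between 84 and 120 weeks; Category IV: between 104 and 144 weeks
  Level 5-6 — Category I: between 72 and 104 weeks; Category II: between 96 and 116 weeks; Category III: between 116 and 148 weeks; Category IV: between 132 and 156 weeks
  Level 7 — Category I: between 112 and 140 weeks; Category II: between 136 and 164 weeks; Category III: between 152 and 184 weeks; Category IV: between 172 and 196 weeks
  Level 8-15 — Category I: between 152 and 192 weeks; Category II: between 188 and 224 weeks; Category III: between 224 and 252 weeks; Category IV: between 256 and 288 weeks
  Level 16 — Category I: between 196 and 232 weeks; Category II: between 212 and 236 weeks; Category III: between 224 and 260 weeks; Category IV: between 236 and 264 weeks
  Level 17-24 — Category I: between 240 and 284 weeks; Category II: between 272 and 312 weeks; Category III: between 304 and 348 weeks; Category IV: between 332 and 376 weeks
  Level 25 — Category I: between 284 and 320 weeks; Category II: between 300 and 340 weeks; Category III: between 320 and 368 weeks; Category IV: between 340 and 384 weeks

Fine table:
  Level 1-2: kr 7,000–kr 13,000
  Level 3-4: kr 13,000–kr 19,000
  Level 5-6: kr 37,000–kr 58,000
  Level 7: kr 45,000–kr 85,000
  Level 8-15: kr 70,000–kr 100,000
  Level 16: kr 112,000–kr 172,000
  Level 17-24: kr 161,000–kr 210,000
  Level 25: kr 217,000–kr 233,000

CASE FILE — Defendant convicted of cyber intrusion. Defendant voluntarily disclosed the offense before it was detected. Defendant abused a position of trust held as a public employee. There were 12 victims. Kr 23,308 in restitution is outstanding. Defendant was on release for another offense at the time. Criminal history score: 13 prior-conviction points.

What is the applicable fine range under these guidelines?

kr 70,000–kr 100,000

Base offense level for cyber intrusion: 3.
§1 does not apply.
§2 applies: 3 + 2 = 5.
§3 applies (level before this adjustment is 5 < 10, so +1): 5 + 1 = 6.
§4 applies: 6 + 2 = 8.
§5 applies: 8 − 1 = 7.
§6 does not apply.
§7 applies: 7 + 2 = 9.
Final offense level: 9.
Level 9 falls in the 8-15 band.
Fine table: Level 8-15 → kr 70,000–kr 100,000.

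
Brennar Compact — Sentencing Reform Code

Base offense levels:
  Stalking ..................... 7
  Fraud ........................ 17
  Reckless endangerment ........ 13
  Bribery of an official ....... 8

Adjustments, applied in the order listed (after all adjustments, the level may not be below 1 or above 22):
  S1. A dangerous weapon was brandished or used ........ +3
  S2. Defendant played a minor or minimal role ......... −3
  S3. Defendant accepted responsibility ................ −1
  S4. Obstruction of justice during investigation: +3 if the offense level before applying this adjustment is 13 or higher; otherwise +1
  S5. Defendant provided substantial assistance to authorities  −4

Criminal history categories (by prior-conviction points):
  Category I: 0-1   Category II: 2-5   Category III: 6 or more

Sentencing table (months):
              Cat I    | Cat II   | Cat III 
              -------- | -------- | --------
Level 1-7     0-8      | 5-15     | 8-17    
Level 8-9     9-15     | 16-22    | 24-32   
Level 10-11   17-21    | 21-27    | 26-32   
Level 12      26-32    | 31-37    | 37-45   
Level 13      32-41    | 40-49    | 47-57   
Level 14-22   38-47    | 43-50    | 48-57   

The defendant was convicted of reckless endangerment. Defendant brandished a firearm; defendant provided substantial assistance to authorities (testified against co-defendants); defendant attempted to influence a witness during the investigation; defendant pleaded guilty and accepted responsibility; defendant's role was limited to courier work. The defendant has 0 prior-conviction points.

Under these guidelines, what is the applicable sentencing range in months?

Base offense level for reckless endangerment: 13.
S1 applies: 13 + 3 = 16.
S2 applies: 16 − 3 = 13.
S3 applies: 13 − 1 = 12.
S4 applies (level before this adjustment is 12 < 13, so +1): 12 + 1 = 13.
S5 applies: 13 − 4 = 9.
Final offense level: 9.
Criminal history: 0 prior points → Category I (0-1).
Level 9 falls in the 8-9 band.
Grid: Level 8-9 × Category I = 9-15 months.

9-15 months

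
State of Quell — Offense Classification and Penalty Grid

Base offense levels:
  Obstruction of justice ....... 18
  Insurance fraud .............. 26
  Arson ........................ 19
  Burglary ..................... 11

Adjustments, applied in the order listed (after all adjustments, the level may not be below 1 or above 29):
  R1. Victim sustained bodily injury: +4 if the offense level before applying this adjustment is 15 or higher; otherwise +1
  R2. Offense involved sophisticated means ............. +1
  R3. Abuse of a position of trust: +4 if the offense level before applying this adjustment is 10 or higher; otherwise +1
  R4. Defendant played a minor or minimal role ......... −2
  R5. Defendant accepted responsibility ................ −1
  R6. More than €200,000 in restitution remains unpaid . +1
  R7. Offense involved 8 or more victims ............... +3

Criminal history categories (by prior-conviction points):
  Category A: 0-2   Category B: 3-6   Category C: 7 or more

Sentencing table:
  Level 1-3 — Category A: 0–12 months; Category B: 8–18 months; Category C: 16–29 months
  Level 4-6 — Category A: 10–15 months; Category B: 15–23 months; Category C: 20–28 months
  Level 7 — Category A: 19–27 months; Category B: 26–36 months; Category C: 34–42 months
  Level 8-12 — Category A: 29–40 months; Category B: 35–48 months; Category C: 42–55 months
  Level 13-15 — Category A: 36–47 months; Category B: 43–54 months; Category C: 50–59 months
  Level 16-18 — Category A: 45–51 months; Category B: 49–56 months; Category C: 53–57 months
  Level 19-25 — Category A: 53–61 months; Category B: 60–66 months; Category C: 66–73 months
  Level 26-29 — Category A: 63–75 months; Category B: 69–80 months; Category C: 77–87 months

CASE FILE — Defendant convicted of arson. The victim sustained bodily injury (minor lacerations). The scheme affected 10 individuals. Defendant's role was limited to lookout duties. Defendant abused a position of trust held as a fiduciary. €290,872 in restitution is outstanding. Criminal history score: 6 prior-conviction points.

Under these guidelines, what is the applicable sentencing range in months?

69-80 months

Base offense level for arson: 19.
R1 applies (level before this adjustment is 19 ≥ 15, so +4): 19 + 4 = 23.
R3 applies (level before this adjustment is 23 ≥ 10, so +4): 23 + 4 = 27.
R4 applies: 27 − 2 = 25.
R5 does not apply.
R6 applies: 25 + 1 = 26.
R7 applies: 26 + 3 = 29.
Final offense level: 29.
Criminal history: 6 prior points → Category B (3-6).
Level 29 falls in the 26-29 band.
Grid: Level 26-29 × Category B = 69-80 months.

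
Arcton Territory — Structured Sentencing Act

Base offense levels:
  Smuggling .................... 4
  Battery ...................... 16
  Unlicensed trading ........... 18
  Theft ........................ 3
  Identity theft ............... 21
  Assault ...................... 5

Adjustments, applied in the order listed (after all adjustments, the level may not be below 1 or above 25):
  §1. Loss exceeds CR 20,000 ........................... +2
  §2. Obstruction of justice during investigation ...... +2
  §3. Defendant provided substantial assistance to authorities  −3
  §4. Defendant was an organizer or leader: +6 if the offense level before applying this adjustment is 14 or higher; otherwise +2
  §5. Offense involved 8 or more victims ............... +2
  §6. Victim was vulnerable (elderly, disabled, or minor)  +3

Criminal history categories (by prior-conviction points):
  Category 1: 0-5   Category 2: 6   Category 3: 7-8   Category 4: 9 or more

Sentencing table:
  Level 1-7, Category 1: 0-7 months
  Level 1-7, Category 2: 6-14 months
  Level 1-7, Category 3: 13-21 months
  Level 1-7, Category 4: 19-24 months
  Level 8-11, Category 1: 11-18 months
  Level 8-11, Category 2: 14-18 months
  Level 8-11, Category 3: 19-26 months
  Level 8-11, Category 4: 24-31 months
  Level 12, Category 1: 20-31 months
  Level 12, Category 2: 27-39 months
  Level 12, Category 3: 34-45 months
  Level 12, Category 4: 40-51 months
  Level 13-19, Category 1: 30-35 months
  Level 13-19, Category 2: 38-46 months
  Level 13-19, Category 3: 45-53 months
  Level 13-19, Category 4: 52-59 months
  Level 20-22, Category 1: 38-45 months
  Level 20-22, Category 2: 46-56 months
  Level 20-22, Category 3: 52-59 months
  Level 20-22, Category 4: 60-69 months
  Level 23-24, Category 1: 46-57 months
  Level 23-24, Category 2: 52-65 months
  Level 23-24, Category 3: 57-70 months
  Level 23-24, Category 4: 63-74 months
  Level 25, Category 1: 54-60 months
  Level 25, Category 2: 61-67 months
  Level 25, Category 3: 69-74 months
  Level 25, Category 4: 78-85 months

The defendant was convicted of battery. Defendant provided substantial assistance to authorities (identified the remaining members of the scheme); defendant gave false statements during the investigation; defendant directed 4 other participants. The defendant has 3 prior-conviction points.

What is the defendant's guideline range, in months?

38-45 months

Base offense level for battery: 16.
§1 does not apply.
§2 applies: 16 + 2 = 18.
§3 applies: 18 − 3 = 15.
§4 applies (level before this adjustment is 15 ≥ 14, so +6): 15 + 6 = 21.
§5 does not apply.
Final offense level: 21.
Criminal history: 3 prior points → Category 1 (0-5).
Level 21 falls in the 20-22 band.
Grid: Level 20-22 × Category 1 = 38-45 months.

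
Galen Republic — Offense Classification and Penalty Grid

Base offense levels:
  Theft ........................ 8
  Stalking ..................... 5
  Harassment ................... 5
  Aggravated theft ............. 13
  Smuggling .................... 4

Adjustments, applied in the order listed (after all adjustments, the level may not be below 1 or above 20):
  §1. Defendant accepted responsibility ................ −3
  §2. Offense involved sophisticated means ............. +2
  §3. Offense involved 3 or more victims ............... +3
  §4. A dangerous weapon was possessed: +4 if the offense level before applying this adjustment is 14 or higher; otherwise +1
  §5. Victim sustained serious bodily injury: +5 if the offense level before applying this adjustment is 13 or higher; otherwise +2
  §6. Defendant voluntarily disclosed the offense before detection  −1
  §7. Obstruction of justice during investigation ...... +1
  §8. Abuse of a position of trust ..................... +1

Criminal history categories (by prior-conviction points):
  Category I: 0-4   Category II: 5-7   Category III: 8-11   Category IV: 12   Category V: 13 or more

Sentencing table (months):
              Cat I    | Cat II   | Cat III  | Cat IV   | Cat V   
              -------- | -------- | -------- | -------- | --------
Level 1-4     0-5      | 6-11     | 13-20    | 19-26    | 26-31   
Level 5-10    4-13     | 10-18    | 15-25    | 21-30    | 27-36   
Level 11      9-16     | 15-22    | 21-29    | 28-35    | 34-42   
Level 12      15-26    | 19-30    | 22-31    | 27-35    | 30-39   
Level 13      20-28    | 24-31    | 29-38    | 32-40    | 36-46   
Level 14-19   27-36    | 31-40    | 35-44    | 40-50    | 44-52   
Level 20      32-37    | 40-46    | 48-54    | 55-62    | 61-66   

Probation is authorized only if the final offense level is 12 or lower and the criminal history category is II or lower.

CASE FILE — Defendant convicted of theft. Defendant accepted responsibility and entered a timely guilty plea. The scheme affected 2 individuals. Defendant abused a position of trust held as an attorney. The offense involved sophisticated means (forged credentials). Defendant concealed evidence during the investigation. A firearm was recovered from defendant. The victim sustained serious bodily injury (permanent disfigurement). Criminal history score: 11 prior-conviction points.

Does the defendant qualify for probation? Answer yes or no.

Base offense level for theft: 8.
§1 applies: 8 − 3 = 5.
§2 applies: 5 + 2 = 7.
§3 does not apply.
§4 applies (level before this adjustment is 7 < 14, so +1): 7 + 1 = 8.
§5 applies (level before this adjustment is 8 < 13, so +2): 8 + 2 = 10.
§7 applies: 10 + 1 = 11.
§8 applies: 11 + 1 = 12.
Final offense level: 12.
Criminal history: 11 prior points → Category III (8-11).
Level 12 falls in the 12 band.
Grid: Level 12 × Category III = 22-31 months.
Probation check: level 12 ≤ 12 and category III > II → not eligible.

No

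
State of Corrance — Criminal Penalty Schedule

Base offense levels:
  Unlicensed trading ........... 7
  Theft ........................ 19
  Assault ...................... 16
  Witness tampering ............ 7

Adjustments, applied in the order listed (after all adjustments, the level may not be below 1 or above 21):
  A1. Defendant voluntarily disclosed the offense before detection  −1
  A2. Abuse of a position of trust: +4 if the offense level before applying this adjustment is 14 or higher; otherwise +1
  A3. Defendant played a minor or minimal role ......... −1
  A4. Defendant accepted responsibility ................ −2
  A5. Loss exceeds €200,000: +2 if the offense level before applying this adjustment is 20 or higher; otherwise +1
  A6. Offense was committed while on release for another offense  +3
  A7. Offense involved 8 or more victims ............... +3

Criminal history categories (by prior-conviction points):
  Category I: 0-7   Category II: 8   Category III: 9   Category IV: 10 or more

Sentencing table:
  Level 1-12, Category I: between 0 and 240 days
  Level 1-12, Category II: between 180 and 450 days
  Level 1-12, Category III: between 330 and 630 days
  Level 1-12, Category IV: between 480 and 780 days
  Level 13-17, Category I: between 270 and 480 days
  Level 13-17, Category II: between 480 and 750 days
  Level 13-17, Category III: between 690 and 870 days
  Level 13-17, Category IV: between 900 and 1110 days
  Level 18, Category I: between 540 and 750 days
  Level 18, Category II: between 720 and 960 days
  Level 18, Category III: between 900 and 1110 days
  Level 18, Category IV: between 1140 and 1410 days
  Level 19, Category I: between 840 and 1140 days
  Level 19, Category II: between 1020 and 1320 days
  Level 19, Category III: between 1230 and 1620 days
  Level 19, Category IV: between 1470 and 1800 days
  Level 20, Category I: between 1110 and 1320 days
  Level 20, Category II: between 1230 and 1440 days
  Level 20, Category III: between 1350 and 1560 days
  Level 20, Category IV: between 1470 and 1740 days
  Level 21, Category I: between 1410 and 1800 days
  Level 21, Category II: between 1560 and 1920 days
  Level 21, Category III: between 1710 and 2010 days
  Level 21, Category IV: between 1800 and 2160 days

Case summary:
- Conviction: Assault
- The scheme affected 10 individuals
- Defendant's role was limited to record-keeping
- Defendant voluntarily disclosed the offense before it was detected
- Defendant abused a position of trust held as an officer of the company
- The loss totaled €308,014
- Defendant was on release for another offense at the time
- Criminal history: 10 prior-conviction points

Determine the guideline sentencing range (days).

1800-2160 days

Base offense level for assault: 16.
A1 applies: 16 − 1 = 15.
A2 applies (level before this adjustment is 15 ≥ 14, so +4): 15 + 4 = 19.
A3 applies: 19 − 1 = 18.
A5 applies (level before this adjustment is 18 < 20, so +1): 18 + 1 = 19.
A6 applies: 19 + 3 = 22.
A7 applies: 22 + 3 = 25.
Level 25 exceeds the maximum of 21; capped at 21.
Final offense level: 21.
Criminal history: 10 prior points → Category IV (10+).
Level 21 falls in the 21 band.
Grid: Level 21 × Category IV = 1800-2160 days.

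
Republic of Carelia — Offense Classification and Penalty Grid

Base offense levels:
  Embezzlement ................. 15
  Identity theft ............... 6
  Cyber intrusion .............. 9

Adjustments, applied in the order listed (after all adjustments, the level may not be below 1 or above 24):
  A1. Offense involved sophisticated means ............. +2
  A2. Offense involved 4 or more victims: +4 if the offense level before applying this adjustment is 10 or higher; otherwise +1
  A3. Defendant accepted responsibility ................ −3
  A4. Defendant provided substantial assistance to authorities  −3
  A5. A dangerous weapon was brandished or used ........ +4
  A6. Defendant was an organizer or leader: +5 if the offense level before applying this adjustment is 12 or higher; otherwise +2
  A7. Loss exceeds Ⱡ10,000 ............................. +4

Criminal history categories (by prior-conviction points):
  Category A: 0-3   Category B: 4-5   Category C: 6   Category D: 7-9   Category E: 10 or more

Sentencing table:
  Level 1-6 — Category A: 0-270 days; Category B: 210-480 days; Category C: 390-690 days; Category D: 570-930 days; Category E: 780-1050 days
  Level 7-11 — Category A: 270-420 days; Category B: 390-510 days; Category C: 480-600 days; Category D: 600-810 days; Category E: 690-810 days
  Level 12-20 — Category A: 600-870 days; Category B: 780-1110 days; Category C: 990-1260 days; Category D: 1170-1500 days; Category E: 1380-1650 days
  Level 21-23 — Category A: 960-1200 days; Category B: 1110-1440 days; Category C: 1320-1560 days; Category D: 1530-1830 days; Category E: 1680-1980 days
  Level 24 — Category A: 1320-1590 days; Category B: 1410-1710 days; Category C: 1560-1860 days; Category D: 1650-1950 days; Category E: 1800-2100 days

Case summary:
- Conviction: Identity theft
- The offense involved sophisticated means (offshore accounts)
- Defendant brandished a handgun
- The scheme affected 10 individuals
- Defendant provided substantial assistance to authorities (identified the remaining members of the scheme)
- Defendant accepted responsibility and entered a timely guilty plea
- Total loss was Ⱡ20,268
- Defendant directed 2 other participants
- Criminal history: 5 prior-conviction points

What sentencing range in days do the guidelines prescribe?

780-1110 days

Base offense level for identity theft: 6.
A1 applies: 6 + 2 = 8.
A2 applies (level before this adjustment is 8 < 10, so +1): 8 + 1 = 9.
A3 applies: 9 − 3 = 6.
A4 applies: 6 − 3 = 3.
A5 applies: 3 + 4 = 7.
A6 applies (level before this adjustment is 7 < 12, so +2): 7 + 2 = 9.
A7 applies: 9 + 4 = 13.
Final offense level: 13.
Criminal history: 5 prior points → Category B (4-5).
Level 13 falls in the 12-20 band.
Grid: Level 12-20 × Category B = 780-1110 days.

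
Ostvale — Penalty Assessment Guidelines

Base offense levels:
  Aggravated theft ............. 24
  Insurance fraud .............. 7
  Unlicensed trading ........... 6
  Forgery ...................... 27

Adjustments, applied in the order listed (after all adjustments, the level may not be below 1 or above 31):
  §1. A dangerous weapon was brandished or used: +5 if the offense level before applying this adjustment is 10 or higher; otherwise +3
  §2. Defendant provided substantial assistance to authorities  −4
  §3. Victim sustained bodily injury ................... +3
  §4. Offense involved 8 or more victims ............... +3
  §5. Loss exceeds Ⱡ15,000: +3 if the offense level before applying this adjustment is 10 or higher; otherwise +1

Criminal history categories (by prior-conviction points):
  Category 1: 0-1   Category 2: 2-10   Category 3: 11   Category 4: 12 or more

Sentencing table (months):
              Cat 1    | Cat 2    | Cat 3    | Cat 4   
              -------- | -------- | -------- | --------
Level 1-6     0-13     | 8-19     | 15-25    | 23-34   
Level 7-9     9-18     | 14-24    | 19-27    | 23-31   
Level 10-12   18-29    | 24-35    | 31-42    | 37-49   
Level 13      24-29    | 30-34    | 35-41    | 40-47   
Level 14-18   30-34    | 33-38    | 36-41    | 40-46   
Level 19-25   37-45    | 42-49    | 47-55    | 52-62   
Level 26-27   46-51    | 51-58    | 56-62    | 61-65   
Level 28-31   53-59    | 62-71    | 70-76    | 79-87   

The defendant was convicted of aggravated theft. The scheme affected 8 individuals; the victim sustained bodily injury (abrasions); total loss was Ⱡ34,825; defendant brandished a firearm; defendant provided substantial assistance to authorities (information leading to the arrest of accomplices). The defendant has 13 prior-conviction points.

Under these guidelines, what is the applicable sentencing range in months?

79-87 months

Base offense level for aggravated theft: 24.
§1 applies (level before this adjustment is 24 ≥ 10, so +5): 24 + 5 = 29.
§2 applies: 29 − 4 = 25.
§3 applies: 25 + 3 = 28.
§4 applies: 28 + 3 = 31.
§5 applies (level before this adjustment is 31 ≥ 10, so +3): 31 + 3 = 34.
Level 34 exceeds the maximum of 31; capped at 31.
Final offense level: 31.
Criminal history: 13 prior points → Category 4 (12+).
Level 31 falls in the 28-31 band.
Grid: Level 28-31 × Category 4 = 79-87 months.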